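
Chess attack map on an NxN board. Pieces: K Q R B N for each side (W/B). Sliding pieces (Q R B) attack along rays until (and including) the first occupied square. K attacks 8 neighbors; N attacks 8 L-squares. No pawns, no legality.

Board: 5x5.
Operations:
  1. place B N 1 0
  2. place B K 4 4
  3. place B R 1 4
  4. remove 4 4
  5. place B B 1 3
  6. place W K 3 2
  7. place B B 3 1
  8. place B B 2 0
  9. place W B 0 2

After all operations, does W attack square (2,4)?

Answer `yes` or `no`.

Answer: no

Derivation:
Op 1: place BN@(1,0)
Op 2: place BK@(4,4)
Op 3: place BR@(1,4)
Op 4: remove (4,4)
Op 5: place BB@(1,3)
Op 6: place WK@(3,2)
Op 7: place BB@(3,1)
Op 8: place BB@(2,0)
Op 9: place WB@(0,2)
Per-piece attacks for W:
  WB@(0,2): attacks (1,3) (1,1) (2,0) [ray(1,1) blocked at (1,3); ray(1,-1) blocked at (2,0)]
  WK@(3,2): attacks (3,3) (3,1) (4,2) (2,2) (4,3) (4,1) (2,3) (2,1)
W attacks (2,4): no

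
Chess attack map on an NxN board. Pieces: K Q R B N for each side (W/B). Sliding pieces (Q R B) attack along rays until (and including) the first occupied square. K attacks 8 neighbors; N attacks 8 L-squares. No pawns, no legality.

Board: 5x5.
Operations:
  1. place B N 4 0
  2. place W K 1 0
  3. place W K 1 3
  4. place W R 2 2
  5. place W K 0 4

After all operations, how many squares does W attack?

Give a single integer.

Op 1: place BN@(4,0)
Op 2: place WK@(1,0)
Op 3: place WK@(1,3)
Op 4: place WR@(2,2)
Op 5: place WK@(0,4)
Per-piece attacks for W:
  WK@(0,4): attacks (0,3) (1,4) (1,3)
  WK@(1,0): attacks (1,1) (2,0) (0,0) (2,1) (0,1)
  WK@(1,3): attacks (1,4) (1,2) (2,3) (0,3) (2,4) (2,2) (0,4) (0,2)
  WR@(2,2): attacks (2,3) (2,4) (2,1) (2,0) (3,2) (4,2) (1,2) (0,2)
Union (16 distinct): (0,0) (0,1) (0,2) (0,3) (0,4) (1,1) (1,2) (1,3) (1,4) (2,0) (2,1) (2,2) (2,3) (2,4) (3,2) (4,2)

Answer: 16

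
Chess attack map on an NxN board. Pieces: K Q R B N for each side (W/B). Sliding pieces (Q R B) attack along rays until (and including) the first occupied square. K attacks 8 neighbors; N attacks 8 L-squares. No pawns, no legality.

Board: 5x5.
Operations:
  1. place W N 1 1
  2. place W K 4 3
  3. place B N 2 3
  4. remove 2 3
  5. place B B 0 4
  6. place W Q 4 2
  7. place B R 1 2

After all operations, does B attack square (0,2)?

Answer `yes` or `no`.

Op 1: place WN@(1,1)
Op 2: place WK@(4,3)
Op 3: place BN@(2,3)
Op 4: remove (2,3)
Op 5: place BB@(0,4)
Op 6: place WQ@(4,2)
Op 7: place BR@(1,2)
Per-piece attacks for B:
  BB@(0,4): attacks (1,3) (2,2) (3,1) (4,0)
  BR@(1,2): attacks (1,3) (1,4) (1,1) (2,2) (3,2) (4,2) (0,2) [ray(0,-1) blocked at (1,1); ray(1,0) blocked at (4,2)]
B attacks (0,2): yes

Answer: yes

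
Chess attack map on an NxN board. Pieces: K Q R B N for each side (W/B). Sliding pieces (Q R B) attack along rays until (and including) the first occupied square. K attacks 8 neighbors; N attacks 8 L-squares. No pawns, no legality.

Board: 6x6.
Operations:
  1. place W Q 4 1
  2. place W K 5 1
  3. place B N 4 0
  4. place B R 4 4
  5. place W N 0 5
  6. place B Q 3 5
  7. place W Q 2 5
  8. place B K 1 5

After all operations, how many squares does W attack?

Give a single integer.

Op 1: place WQ@(4,1)
Op 2: place WK@(5,1)
Op 3: place BN@(4,0)
Op 4: place BR@(4,4)
Op 5: place WN@(0,5)
Op 6: place BQ@(3,5)
Op 7: place WQ@(2,5)
Op 8: place BK@(1,5)
Per-piece attacks for W:
  WN@(0,5): attacks (1,3) (2,4)
  WQ@(2,5): attacks (2,4) (2,3) (2,2) (2,1) (2,0) (3,5) (1,5) (3,4) (4,3) (5,2) (1,4) (0,3) [ray(1,0) blocked at (3,5); ray(-1,0) blocked at (1,5)]
  WQ@(4,1): attacks (4,2) (4,3) (4,4) (4,0) (5,1) (3,1) (2,1) (1,1) (0,1) (5,2) (5,0) (3,2) (2,3) (1,4) (0,5) (3,0) [ray(0,1) blocked at (4,4); ray(0,-1) blocked at (4,0); ray(1,0) blocked at (5,1); ray(-1,1) blocked at (0,5)]
  WK@(5,1): attacks (5,2) (5,0) (4,1) (4,2) (4,0)
Union (25 distinct): (0,1) (0,3) (0,5) (1,1) (1,3) (1,4) (1,5) (2,0) (2,1) (2,2) (2,3) (2,4) (3,0) (3,1) (3,2) (3,4) (3,5) (4,0) (4,1) (4,2) (4,3) (4,4) (5,0) (5,1) (5,2)

Answer: 25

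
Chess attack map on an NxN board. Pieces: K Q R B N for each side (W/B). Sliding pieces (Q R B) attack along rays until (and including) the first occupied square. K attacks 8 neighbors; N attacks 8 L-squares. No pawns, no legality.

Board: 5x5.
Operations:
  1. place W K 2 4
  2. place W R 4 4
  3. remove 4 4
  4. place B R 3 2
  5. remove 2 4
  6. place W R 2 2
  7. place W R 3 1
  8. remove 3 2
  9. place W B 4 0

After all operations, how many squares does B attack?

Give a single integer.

Answer: 0

Derivation:
Op 1: place WK@(2,4)
Op 2: place WR@(4,4)
Op 3: remove (4,4)
Op 4: place BR@(3,2)
Op 5: remove (2,4)
Op 6: place WR@(2,2)
Op 7: place WR@(3,1)
Op 8: remove (3,2)
Op 9: place WB@(4,0)
Per-piece attacks for B:
Union (0 distinct): (none)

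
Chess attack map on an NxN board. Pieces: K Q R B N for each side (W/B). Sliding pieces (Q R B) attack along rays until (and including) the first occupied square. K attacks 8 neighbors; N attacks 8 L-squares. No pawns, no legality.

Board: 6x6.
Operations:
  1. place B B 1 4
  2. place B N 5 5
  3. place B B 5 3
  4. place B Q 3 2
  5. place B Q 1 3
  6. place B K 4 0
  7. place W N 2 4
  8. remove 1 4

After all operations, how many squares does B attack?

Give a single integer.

Answer: 29

Derivation:
Op 1: place BB@(1,4)
Op 2: place BN@(5,5)
Op 3: place BB@(5,3)
Op 4: place BQ@(3,2)
Op 5: place BQ@(1,3)
Op 6: place BK@(4,0)
Op 7: place WN@(2,4)
Op 8: remove (1,4)
Per-piece attacks for B:
  BQ@(1,3): attacks (1,4) (1,5) (1,2) (1,1) (1,0) (2,3) (3,3) (4,3) (5,3) (0,3) (2,4) (2,2) (3,1) (4,0) (0,4) (0,2) [ray(1,0) blocked at (5,3); ray(1,1) blocked at (2,4); ray(1,-1) blocked at (4,0)]
  BQ@(3,2): attacks (3,3) (3,4) (3,5) (3,1) (3,0) (4,2) (5,2) (2,2) (1,2) (0,2) (4,3) (5,4) (4,1) (5,0) (2,3) (1,4) (0,5) (2,1) (1,0)
  BK@(4,0): attacks (4,1) (5,0) (3,0) (5,1) (3,1)
  BB@(5,3): attacks (4,4) (3,5) (4,2) (3,1) (2,0)
  BN@(5,5): attacks (4,3) (3,4)
Union (29 distinct): (0,2) (0,3) (0,4) (0,5) (1,0) (1,1) (1,2) (1,4) (1,5) (2,0) (2,1) (2,2) (2,3) (2,4) (3,0) (3,1) (3,3) (3,4) (3,5) (4,0) (4,1) (4,2) (4,3) (4,4) (5,0) (5,1) (5,2) (5,3) (5,4)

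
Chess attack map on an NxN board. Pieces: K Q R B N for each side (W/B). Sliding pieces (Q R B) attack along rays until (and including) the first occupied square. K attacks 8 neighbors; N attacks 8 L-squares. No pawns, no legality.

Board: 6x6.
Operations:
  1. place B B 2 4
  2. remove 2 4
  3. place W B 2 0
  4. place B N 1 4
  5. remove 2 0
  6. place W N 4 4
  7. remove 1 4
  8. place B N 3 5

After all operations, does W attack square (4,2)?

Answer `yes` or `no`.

Op 1: place BB@(2,4)
Op 2: remove (2,4)
Op 3: place WB@(2,0)
Op 4: place BN@(1,4)
Op 5: remove (2,0)
Op 6: place WN@(4,4)
Op 7: remove (1,4)
Op 8: place BN@(3,5)
Per-piece attacks for W:
  WN@(4,4): attacks (2,5) (5,2) (3,2) (2,3)
W attacks (4,2): no

Answer: no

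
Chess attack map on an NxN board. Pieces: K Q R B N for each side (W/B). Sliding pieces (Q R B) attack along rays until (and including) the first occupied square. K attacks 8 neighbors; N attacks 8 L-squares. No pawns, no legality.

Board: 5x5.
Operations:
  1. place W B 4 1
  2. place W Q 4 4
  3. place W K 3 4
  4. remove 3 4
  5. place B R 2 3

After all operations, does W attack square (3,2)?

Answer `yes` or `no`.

Answer: yes

Derivation:
Op 1: place WB@(4,1)
Op 2: place WQ@(4,4)
Op 3: place WK@(3,4)
Op 4: remove (3,4)
Op 5: place BR@(2,3)
Per-piece attacks for W:
  WB@(4,1): attacks (3,2) (2,3) (3,0) [ray(-1,1) blocked at (2,3)]
  WQ@(4,4): attacks (4,3) (4,2) (4,1) (3,4) (2,4) (1,4) (0,4) (3,3) (2,2) (1,1) (0,0) [ray(0,-1) blocked at (4,1)]
W attacks (3,2): yes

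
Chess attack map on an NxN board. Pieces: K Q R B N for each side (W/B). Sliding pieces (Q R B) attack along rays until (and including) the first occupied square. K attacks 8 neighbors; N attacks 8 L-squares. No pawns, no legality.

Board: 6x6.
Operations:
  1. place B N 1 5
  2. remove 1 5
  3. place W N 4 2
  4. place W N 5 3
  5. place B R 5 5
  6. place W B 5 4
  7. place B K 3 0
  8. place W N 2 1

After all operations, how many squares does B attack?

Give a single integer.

Answer: 11

Derivation:
Op 1: place BN@(1,5)
Op 2: remove (1,5)
Op 3: place WN@(4,2)
Op 4: place WN@(5,3)
Op 5: place BR@(5,5)
Op 6: place WB@(5,4)
Op 7: place BK@(3,0)
Op 8: place WN@(2,1)
Per-piece attacks for B:
  BK@(3,0): attacks (3,1) (4,0) (2,0) (4,1) (2,1)
  BR@(5,5): attacks (5,4) (4,5) (3,5) (2,5) (1,5) (0,5) [ray(0,-1) blocked at (5,4)]
Union (11 distinct): (0,5) (1,5) (2,0) (2,1) (2,5) (3,1) (3,5) (4,0) (4,1) (4,5) (5,4)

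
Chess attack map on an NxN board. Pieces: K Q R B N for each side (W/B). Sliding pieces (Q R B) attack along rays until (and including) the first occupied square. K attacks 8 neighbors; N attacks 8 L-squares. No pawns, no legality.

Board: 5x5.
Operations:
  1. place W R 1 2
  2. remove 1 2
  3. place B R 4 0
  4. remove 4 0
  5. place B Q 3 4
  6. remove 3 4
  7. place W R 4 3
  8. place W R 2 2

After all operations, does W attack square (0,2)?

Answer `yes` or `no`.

Op 1: place WR@(1,2)
Op 2: remove (1,2)
Op 3: place BR@(4,0)
Op 4: remove (4,0)
Op 5: place BQ@(3,4)
Op 6: remove (3,4)
Op 7: place WR@(4,3)
Op 8: place WR@(2,2)
Per-piece attacks for W:
  WR@(2,2): attacks (2,3) (2,4) (2,1) (2,0) (3,2) (4,2) (1,2) (0,2)
  WR@(4,3): attacks (4,4) (4,2) (4,1) (4,0) (3,3) (2,3) (1,3) (0,3)
W attacks (0,2): yes

Answer: yes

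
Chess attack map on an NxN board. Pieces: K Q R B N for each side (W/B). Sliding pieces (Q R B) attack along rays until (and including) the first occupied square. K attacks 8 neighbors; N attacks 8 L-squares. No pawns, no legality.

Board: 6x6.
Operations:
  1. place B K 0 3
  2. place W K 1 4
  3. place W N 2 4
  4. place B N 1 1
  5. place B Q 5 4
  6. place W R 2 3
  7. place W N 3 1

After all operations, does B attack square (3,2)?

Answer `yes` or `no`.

Answer: yes

Derivation:
Op 1: place BK@(0,3)
Op 2: place WK@(1,4)
Op 3: place WN@(2,4)
Op 4: place BN@(1,1)
Op 5: place BQ@(5,4)
Op 6: place WR@(2,3)
Op 7: place WN@(3,1)
Per-piece attacks for B:
  BK@(0,3): attacks (0,4) (0,2) (1,3) (1,4) (1,2)
  BN@(1,1): attacks (2,3) (3,2) (0,3) (3,0)
  BQ@(5,4): attacks (5,5) (5,3) (5,2) (5,1) (5,0) (4,4) (3,4) (2,4) (4,5) (4,3) (3,2) (2,1) (1,0) [ray(-1,0) blocked at (2,4)]
B attacks (3,2): yes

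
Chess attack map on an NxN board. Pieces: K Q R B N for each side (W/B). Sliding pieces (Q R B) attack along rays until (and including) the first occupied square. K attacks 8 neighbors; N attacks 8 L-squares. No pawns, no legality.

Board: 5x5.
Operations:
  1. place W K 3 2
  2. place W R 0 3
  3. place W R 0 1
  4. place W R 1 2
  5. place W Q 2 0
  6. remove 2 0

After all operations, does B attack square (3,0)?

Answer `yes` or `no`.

Op 1: place WK@(3,2)
Op 2: place WR@(0,3)
Op 3: place WR@(0,1)
Op 4: place WR@(1,2)
Op 5: place WQ@(2,0)
Op 6: remove (2,0)
Per-piece attacks for B:
B attacks (3,0): no

Answer: no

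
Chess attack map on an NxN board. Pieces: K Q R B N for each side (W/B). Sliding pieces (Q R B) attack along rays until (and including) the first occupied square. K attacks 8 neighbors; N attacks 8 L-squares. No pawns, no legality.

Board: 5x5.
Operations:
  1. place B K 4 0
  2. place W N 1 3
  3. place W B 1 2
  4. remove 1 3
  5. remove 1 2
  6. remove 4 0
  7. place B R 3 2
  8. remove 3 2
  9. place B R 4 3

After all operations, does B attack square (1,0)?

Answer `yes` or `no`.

Answer: no

Derivation:
Op 1: place BK@(4,0)
Op 2: place WN@(1,3)
Op 3: place WB@(1,2)
Op 4: remove (1,3)
Op 5: remove (1,2)
Op 6: remove (4,0)
Op 7: place BR@(3,2)
Op 8: remove (3,2)
Op 9: place BR@(4,3)
Per-piece attacks for B:
  BR@(4,3): attacks (4,4) (4,2) (4,1) (4,0) (3,3) (2,3) (1,3) (0,3)
B attacks (1,0): no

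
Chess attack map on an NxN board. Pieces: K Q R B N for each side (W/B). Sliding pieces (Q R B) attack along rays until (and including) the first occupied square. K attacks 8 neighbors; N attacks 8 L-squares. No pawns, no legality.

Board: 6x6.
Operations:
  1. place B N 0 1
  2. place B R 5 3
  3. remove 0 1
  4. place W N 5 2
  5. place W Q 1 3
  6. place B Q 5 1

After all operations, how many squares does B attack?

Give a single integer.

Op 1: place BN@(0,1)
Op 2: place BR@(5,3)
Op 3: remove (0,1)
Op 4: place WN@(5,2)
Op 5: place WQ@(1,3)
Op 6: place BQ@(5,1)
Per-piece attacks for B:
  BQ@(5,1): attacks (5,2) (5,0) (4,1) (3,1) (2,1) (1,1) (0,1) (4,2) (3,3) (2,4) (1,5) (4,0) [ray(0,1) blocked at (5,2)]
  BR@(5,3): attacks (5,4) (5,5) (5,2) (4,3) (3,3) (2,3) (1,3) [ray(0,-1) blocked at (5,2); ray(-1,0) blocked at (1,3)]
Union (17 distinct): (0,1) (1,1) (1,3) (1,5) (2,1) (2,3) (2,4) (3,1) (3,3) (4,0) (4,1) (4,2) (4,3) (5,0) (5,2) (5,4) (5,5)

Answer: 17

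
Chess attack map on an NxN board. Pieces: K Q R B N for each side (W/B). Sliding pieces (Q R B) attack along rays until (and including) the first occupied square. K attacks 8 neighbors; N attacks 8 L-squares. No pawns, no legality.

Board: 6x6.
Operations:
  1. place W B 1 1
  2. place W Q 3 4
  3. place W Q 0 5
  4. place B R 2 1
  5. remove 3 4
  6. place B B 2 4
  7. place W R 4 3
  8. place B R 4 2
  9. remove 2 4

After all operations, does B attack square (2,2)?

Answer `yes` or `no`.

Answer: yes

Derivation:
Op 1: place WB@(1,1)
Op 2: place WQ@(3,4)
Op 3: place WQ@(0,5)
Op 4: place BR@(2,1)
Op 5: remove (3,4)
Op 6: place BB@(2,4)
Op 7: place WR@(4,3)
Op 8: place BR@(4,2)
Op 9: remove (2,4)
Per-piece attacks for B:
  BR@(2,1): attacks (2,2) (2,3) (2,4) (2,5) (2,0) (3,1) (4,1) (5,1) (1,1) [ray(-1,0) blocked at (1,1)]
  BR@(4,2): attacks (4,3) (4,1) (4,0) (5,2) (3,2) (2,2) (1,2) (0,2) [ray(0,1) blocked at (4,3)]
B attacks (2,2): yes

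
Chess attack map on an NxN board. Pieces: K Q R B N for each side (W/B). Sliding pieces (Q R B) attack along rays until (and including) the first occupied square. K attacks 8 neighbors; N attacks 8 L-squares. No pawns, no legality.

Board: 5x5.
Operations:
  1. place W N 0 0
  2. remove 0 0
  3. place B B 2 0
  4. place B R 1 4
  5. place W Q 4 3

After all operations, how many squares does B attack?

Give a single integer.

Answer: 11

Derivation:
Op 1: place WN@(0,0)
Op 2: remove (0,0)
Op 3: place BB@(2,0)
Op 4: place BR@(1,4)
Op 5: place WQ@(4,3)
Per-piece attacks for B:
  BR@(1,4): attacks (1,3) (1,2) (1,1) (1,0) (2,4) (3,4) (4,4) (0,4)
  BB@(2,0): attacks (3,1) (4,2) (1,1) (0,2)
Union (11 distinct): (0,2) (0,4) (1,0) (1,1) (1,2) (1,3) (2,4) (3,1) (3,4) (4,2) (4,4)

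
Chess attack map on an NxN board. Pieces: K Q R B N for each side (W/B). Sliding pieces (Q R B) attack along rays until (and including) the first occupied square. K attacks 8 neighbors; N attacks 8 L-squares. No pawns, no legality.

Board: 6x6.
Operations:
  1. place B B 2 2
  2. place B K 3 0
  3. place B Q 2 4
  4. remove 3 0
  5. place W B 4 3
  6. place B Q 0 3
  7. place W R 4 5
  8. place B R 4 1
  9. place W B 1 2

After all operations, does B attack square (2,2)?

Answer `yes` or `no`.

Op 1: place BB@(2,2)
Op 2: place BK@(3,0)
Op 3: place BQ@(2,4)
Op 4: remove (3,0)
Op 5: place WB@(4,3)
Op 6: place BQ@(0,3)
Op 7: place WR@(4,5)
Op 8: place BR@(4,1)
Op 9: place WB@(1,2)
Per-piece attacks for B:
  BQ@(0,3): attacks (0,4) (0,5) (0,2) (0,1) (0,0) (1,3) (2,3) (3,3) (4,3) (1,4) (2,5) (1,2) [ray(1,0) blocked at (4,3); ray(1,-1) blocked at (1,2)]
  BB@(2,2): attacks (3,3) (4,4) (5,5) (3,1) (4,0) (1,3) (0,4) (1,1) (0,0)
  BQ@(2,4): attacks (2,5) (2,3) (2,2) (3,4) (4,4) (5,4) (1,4) (0,4) (3,5) (3,3) (4,2) (5,1) (1,5) (1,3) (0,2) [ray(0,-1) blocked at (2,2)]
  BR@(4,1): attacks (4,2) (4,3) (4,0) (5,1) (3,1) (2,1) (1,1) (0,1) [ray(0,1) blocked at (4,3)]
B attacks (2,2): yes

Answer: yes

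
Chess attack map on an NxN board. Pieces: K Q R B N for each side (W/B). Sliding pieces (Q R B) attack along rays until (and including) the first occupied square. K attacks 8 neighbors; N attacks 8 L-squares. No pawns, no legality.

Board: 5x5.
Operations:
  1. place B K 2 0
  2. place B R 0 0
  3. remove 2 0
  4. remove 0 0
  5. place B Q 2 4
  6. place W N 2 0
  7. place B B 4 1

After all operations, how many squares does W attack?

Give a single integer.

Answer: 4

Derivation:
Op 1: place BK@(2,0)
Op 2: place BR@(0,0)
Op 3: remove (2,0)
Op 4: remove (0,0)
Op 5: place BQ@(2,4)
Op 6: place WN@(2,0)
Op 7: place BB@(4,1)
Per-piece attacks for W:
  WN@(2,0): attacks (3,2) (4,1) (1,2) (0,1)
Union (4 distinct): (0,1) (1,2) (3,2) (4,1)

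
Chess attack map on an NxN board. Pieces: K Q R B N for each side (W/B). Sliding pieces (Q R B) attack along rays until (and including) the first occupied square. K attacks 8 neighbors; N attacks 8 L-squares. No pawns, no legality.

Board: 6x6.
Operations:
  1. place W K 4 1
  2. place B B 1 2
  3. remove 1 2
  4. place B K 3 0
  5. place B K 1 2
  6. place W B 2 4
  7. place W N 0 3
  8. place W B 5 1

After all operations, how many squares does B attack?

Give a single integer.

Answer: 12

Derivation:
Op 1: place WK@(4,1)
Op 2: place BB@(1,2)
Op 3: remove (1,2)
Op 4: place BK@(3,0)
Op 5: place BK@(1,2)
Op 6: place WB@(2,4)
Op 7: place WN@(0,3)
Op 8: place WB@(5,1)
Per-piece attacks for B:
  BK@(1,2): attacks (1,3) (1,1) (2,2) (0,2) (2,3) (2,1) (0,3) (0,1)
  BK@(3,0): attacks (3,1) (4,0) (2,0) (4,1) (2,1)
Union (12 distinct): (0,1) (0,2) (0,3) (1,1) (1,3) (2,0) (2,1) (2,2) (2,3) (3,1) (4,0) (4,1)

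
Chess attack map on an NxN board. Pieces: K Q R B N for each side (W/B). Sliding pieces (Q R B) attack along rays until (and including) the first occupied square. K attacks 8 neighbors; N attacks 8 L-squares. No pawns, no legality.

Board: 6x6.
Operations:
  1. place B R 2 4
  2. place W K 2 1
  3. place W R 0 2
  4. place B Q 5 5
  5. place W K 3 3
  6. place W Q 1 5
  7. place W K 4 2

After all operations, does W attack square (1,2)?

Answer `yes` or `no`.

Op 1: place BR@(2,4)
Op 2: place WK@(2,1)
Op 3: place WR@(0,2)
Op 4: place BQ@(5,5)
Op 5: place WK@(3,3)
Op 6: place WQ@(1,5)
Op 7: place WK@(4,2)
Per-piece attacks for W:
  WR@(0,2): attacks (0,3) (0,4) (0,5) (0,1) (0,0) (1,2) (2,2) (3,2) (4,2) [ray(1,0) blocked at (4,2)]
  WQ@(1,5): attacks (1,4) (1,3) (1,2) (1,1) (1,0) (2,5) (3,5) (4,5) (5,5) (0,5) (2,4) (0,4) [ray(1,0) blocked at (5,5); ray(1,-1) blocked at (2,4)]
  WK@(2,1): attacks (2,2) (2,0) (3,1) (1,1) (3,2) (3,0) (1,2) (1,0)
  WK@(3,3): attacks (3,4) (3,2) (4,3) (2,3) (4,4) (4,2) (2,4) (2,2)
  WK@(4,2): attacks (4,3) (4,1) (5,2) (3,2) (5,3) (5,1) (3,3) (3,1)
W attacks (1,2): yes

Answer: yes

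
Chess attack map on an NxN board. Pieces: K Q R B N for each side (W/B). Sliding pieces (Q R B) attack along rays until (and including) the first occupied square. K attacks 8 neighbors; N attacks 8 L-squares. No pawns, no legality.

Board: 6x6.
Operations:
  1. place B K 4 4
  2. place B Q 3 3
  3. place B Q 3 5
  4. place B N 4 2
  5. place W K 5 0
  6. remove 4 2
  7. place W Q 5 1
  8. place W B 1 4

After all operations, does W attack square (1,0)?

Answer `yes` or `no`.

Answer: no

Derivation:
Op 1: place BK@(4,4)
Op 2: place BQ@(3,3)
Op 3: place BQ@(3,5)
Op 4: place BN@(4,2)
Op 5: place WK@(5,0)
Op 6: remove (4,2)
Op 7: place WQ@(5,1)
Op 8: place WB@(1,4)
Per-piece attacks for W:
  WB@(1,4): attacks (2,5) (2,3) (3,2) (4,1) (5,0) (0,5) (0,3) [ray(1,-1) blocked at (5,0)]
  WK@(5,0): attacks (5,1) (4,0) (4,1)
  WQ@(5,1): attacks (5,2) (5,3) (5,4) (5,5) (5,0) (4,1) (3,1) (2,1) (1,1) (0,1) (4,2) (3,3) (4,0) [ray(0,-1) blocked at (5,0); ray(-1,1) blocked at (3,3)]
W attacks (1,0): no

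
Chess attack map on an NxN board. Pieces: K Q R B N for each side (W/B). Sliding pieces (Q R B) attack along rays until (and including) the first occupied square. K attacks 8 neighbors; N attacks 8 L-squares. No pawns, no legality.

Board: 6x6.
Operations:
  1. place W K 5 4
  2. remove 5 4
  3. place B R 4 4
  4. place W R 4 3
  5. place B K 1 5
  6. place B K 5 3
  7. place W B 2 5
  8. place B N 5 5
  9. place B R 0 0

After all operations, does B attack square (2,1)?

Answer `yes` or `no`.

Op 1: place WK@(5,4)
Op 2: remove (5,4)
Op 3: place BR@(4,4)
Op 4: place WR@(4,3)
Op 5: place BK@(1,5)
Op 6: place BK@(5,3)
Op 7: place WB@(2,5)
Op 8: place BN@(5,5)
Op 9: place BR@(0,0)
Per-piece attacks for B:
  BR@(0,0): attacks (0,1) (0,2) (0,3) (0,4) (0,5) (1,0) (2,0) (3,0) (4,0) (5,0)
  BK@(1,5): attacks (1,4) (2,5) (0,5) (2,4) (0,4)
  BR@(4,4): attacks (4,5) (4,3) (5,4) (3,4) (2,4) (1,4) (0,4) [ray(0,-1) blocked at (4,3)]
  BK@(5,3): attacks (5,4) (5,2) (4,3) (4,4) (4,2)
  BN@(5,5): attacks (4,3) (3,4)
B attacks (2,1): no

Answer: no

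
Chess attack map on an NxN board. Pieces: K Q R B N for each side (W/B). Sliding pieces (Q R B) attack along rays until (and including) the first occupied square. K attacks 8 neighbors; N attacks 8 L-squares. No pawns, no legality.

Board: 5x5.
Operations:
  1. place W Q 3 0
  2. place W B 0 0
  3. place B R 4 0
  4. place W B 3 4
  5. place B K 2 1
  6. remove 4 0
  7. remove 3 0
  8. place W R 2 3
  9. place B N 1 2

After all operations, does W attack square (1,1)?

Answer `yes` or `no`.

Answer: yes

Derivation:
Op 1: place WQ@(3,0)
Op 2: place WB@(0,0)
Op 3: place BR@(4,0)
Op 4: place WB@(3,4)
Op 5: place BK@(2,1)
Op 6: remove (4,0)
Op 7: remove (3,0)
Op 8: place WR@(2,3)
Op 9: place BN@(1,2)
Per-piece attacks for W:
  WB@(0,0): attacks (1,1) (2,2) (3,3) (4,4)
  WR@(2,3): attacks (2,4) (2,2) (2,1) (3,3) (4,3) (1,3) (0,3) [ray(0,-1) blocked at (2,1)]
  WB@(3,4): attacks (4,3) (2,3) [ray(-1,-1) blocked at (2,3)]
W attacks (1,1): yes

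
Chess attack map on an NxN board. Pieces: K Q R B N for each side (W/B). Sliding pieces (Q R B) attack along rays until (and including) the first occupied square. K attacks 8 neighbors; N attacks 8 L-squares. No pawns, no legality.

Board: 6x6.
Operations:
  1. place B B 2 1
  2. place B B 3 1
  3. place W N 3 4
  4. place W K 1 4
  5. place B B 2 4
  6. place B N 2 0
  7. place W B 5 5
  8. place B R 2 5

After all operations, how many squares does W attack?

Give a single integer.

Answer: 16

Derivation:
Op 1: place BB@(2,1)
Op 2: place BB@(3,1)
Op 3: place WN@(3,4)
Op 4: place WK@(1,4)
Op 5: place BB@(2,4)
Op 6: place BN@(2,0)
Op 7: place WB@(5,5)
Op 8: place BR@(2,5)
Per-piece attacks for W:
  WK@(1,4): attacks (1,5) (1,3) (2,4) (0,4) (2,5) (2,3) (0,5) (0,3)
  WN@(3,4): attacks (5,5) (1,5) (4,2) (5,3) (2,2) (1,3)
  WB@(5,5): attacks (4,4) (3,3) (2,2) (1,1) (0,0)
Union (16 distinct): (0,0) (0,3) (0,4) (0,5) (1,1) (1,3) (1,5) (2,2) (2,3) (2,4) (2,5) (3,3) (4,2) (4,4) (5,3) (5,5)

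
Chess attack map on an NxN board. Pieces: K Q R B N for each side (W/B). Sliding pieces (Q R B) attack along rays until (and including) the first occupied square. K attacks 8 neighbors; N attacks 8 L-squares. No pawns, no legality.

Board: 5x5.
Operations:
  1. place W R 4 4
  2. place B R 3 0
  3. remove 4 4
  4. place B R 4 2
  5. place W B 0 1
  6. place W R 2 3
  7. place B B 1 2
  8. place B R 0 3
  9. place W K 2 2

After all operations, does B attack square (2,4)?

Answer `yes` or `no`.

Op 1: place WR@(4,4)
Op 2: place BR@(3,0)
Op 3: remove (4,4)
Op 4: place BR@(4,2)
Op 5: place WB@(0,1)
Op 6: place WR@(2,3)
Op 7: place BB@(1,2)
Op 8: place BR@(0,3)
Op 9: place WK@(2,2)
Per-piece attacks for B:
  BR@(0,3): attacks (0,4) (0,2) (0,1) (1,3) (2,3) [ray(0,-1) blocked at (0,1); ray(1,0) blocked at (2,3)]
  BB@(1,2): attacks (2,3) (2,1) (3,0) (0,3) (0,1) [ray(1,1) blocked at (2,3); ray(1,-1) blocked at (3,0); ray(-1,1) blocked at (0,3); ray(-1,-1) blocked at (0,1)]
  BR@(3,0): attacks (3,1) (3,2) (3,3) (3,4) (4,0) (2,0) (1,0) (0,0)
  BR@(4,2): attacks (4,3) (4,4) (4,1) (4,0) (3,2) (2,2) [ray(-1,0) blocked at (2,2)]
B attacks (2,4): no

Answer: no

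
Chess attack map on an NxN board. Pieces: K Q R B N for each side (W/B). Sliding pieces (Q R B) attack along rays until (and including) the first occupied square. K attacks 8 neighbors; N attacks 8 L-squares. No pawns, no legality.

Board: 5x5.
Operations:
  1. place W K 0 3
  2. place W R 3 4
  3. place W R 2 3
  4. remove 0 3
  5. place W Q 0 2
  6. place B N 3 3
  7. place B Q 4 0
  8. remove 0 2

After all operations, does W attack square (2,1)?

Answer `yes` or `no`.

Answer: yes

Derivation:
Op 1: place WK@(0,3)
Op 2: place WR@(3,4)
Op 3: place WR@(2,3)
Op 4: remove (0,3)
Op 5: place WQ@(0,2)
Op 6: place BN@(3,3)
Op 7: place BQ@(4,0)
Op 8: remove (0,2)
Per-piece attacks for W:
  WR@(2,3): attacks (2,4) (2,2) (2,1) (2,0) (3,3) (1,3) (0,3) [ray(1,0) blocked at (3,3)]
  WR@(3,4): attacks (3,3) (4,4) (2,4) (1,4) (0,4) [ray(0,-1) blocked at (3,3)]
W attacks (2,1): yes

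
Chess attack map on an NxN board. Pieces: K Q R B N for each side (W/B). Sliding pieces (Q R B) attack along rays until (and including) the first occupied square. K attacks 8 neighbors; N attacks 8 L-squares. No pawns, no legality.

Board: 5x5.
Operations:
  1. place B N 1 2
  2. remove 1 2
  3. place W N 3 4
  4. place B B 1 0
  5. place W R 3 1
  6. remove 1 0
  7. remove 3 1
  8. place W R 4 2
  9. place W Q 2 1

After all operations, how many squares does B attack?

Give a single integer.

Op 1: place BN@(1,2)
Op 2: remove (1,2)
Op 3: place WN@(3,4)
Op 4: place BB@(1,0)
Op 5: place WR@(3,1)
Op 6: remove (1,0)
Op 7: remove (3,1)
Op 8: place WR@(4,2)
Op 9: place WQ@(2,1)
Per-piece attacks for B:
Union (0 distinct): (none)

Answer: 0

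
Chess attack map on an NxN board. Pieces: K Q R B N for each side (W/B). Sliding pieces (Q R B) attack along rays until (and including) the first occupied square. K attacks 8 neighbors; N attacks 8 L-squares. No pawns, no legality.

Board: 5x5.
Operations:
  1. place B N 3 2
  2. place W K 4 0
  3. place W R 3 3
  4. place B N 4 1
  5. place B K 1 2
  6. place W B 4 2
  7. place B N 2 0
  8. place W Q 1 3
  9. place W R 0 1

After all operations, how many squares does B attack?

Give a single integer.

Op 1: place BN@(3,2)
Op 2: place WK@(4,0)
Op 3: place WR@(3,3)
Op 4: place BN@(4,1)
Op 5: place BK@(1,2)
Op 6: place WB@(4,2)
Op 7: place BN@(2,0)
Op 8: place WQ@(1,3)
Op 9: place WR@(0,1)
Per-piece attacks for B:
  BK@(1,2): attacks (1,3) (1,1) (2,2) (0,2) (2,3) (2,1) (0,3) (0,1)
  BN@(2,0): attacks (3,2) (4,1) (1,2) (0,1)
  BN@(3,2): attacks (4,4) (2,4) (1,3) (4,0) (2,0) (1,1)
  BN@(4,1): attacks (3,3) (2,2) (2,0)
Union (16 distinct): (0,1) (0,2) (0,3) (1,1) (1,2) (1,3) (2,0) (2,1) (2,2) (2,3) (2,4) (3,2) (3,3) (4,0) (4,1) (4,4)

Answer: 16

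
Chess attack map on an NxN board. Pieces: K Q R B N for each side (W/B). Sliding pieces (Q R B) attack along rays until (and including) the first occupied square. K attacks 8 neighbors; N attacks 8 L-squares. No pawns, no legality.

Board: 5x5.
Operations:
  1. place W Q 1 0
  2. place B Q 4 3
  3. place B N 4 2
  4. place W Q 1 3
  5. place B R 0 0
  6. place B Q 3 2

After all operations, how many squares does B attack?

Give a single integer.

Answer: 20

Derivation:
Op 1: place WQ@(1,0)
Op 2: place BQ@(4,3)
Op 3: place BN@(4,2)
Op 4: place WQ@(1,3)
Op 5: place BR@(0,0)
Op 6: place BQ@(3,2)
Per-piece attacks for B:
  BR@(0,0): attacks (0,1) (0,2) (0,3) (0,4) (1,0) [ray(1,0) blocked at (1,0)]
  BQ@(3,2): attacks (3,3) (3,4) (3,1) (3,0) (4,2) (2,2) (1,2) (0,2) (4,3) (4,1) (2,3) (1,4) (2,1) (1,0) [ray(1,0) blocked at (4,2); ray(1,1) blocked at (4,3); ray(-1,-1) blocked at (1,0)]
  BN@(4,2): attacks (3,4) (2,3) (3,0) (2,1)
  BQ@(4,3): attacks (4,4) (4,2) (3,3) (2,3) (1,3) (3,4) (3,2) [ray(0,-1) blocked at (4,2); ray(-1,0) blocked at (1,3); ray(-1,-1) blocked at (3,2)]
Union (20 distinct): (0,1) (0,2) (0,3) (0,4) (1,0) (1,2) (1,3) (1,4) (2,1) (2,2) (2,3) (3,0) (3,1) (3,2) (3,3) (3,4) (4,1) (4,2) (4,3) (4,4)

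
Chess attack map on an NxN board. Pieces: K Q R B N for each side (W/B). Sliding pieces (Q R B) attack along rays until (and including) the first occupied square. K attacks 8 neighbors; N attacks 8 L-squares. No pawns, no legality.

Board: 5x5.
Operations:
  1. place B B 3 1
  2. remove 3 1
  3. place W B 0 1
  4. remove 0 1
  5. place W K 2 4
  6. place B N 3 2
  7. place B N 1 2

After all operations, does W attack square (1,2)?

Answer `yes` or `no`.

Answer: no

Derivation:
Op 1: place BB@(3,1)
Op 2: remove (3,1)
Op 3: place WB@(0,1)
Op 4: remove (0,1)
Op 5: place WK@(2,4)
Op 6: place BN@(3,2)
Op 7: place BN@(1,2)
Per-piece attacks for W:
  WK@(2,4): attacks (2,3) (3,4) (1,4) (3,3) (1,3)
W attacks (1,2): no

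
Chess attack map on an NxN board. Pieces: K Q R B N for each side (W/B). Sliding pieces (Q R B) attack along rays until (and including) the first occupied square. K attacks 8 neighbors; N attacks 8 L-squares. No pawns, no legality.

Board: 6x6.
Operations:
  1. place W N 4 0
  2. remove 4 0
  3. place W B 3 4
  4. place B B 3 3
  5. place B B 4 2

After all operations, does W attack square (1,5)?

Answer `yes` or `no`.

Op 1: place WN@(4,0)
Op 2: remove (4,0)
Op 3: place WB@(3,4)
Op 4: place BB@(3,3)
Op 5: place BB@(4,2)
Per-piece attacks for W:
  WB@(3,4): attacks (4,5) (4,3) (5,2) (2,5) (2,3) (1,2) (0,1)
W attacks (1,5): no

Answer: no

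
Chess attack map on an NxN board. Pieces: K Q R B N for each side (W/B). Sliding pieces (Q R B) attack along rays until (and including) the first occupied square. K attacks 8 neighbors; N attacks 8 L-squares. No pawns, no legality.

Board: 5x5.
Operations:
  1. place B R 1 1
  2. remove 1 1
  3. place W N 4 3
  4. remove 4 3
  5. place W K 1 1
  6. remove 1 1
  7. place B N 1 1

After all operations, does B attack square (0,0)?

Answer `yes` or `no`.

Op 1: place BR@(1,1)
Op 2: remove (1,1)
Op 3: place WN@(4,3)
Op 4: remove (4,3)
Op 5: place WK@(1,1)
Op 6: remove (1,1)
Op 7: place BN@(1,1)
Per-piece attacks for B:
  BN@(1,1): attacks (2,3) (3,2) (0,3) (3,0)
B attacks (0,0): no

Answer: no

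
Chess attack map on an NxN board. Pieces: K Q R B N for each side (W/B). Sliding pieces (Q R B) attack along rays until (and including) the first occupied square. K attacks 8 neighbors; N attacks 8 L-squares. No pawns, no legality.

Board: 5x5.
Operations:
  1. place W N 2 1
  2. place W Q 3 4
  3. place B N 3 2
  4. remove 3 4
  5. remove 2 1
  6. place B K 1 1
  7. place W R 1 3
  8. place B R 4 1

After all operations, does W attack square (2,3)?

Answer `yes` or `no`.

Op 1: place WN@(2,1)
Op 2: place WQ@(3,4)
Op 3: place BN@(3,2)
Op 4: remove (3,4)
Op 5: remove (2,1)
Op 6: place BK@(1,1)
Op 7: place WR@(1,3)
Op 8: place BR@(4,1)
Per-piece attacks for W:
  WR@(1,3): attacks (1,4) (1,2) (1,1) (2,3) (3,3) (4,3) (0,3) [ray(0,-1) blocked at (1,1)]
W attacks (2,3): yes

Answer: yes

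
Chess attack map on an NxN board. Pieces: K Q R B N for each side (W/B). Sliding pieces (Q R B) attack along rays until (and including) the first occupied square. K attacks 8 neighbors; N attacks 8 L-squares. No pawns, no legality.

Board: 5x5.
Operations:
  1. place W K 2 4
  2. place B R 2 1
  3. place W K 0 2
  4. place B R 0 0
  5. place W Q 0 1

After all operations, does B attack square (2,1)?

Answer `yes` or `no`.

Op 1: place WK@(2,4)
Op 2: place BR@(2,1)
Op 3: place WK@(0,2)
Op 4: place BR@(0,0)
Op 5: place WQ@(0,1)
Per-piece attacks for B:
  BR@(0,0): attacks (0,1) (1,0) (2,0) (3,0) (4,0) [ray(0,1) blocked at (0,1)]
  BR@(2,1): attacks (2,2) (2,3) (2,4) (2,0) (3,1) (4,1) (1,1) (0,1) [ray(0,1) blocked at (2,4); ray(-1,0) blocked at (0,1)]
B attacks (2,1): no

Answer: no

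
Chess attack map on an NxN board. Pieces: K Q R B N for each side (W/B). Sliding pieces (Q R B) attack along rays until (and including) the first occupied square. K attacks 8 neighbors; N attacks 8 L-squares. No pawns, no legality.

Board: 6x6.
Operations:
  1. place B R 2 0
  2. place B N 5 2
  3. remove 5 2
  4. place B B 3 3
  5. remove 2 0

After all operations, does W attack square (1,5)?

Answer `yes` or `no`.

Answer: no

Derivation:
Op 1: place BR@(2,0)
Op 2: place BN@(5,2)
Op 3: remove (5,2)
Op 4: place BB@(3,3)
Op 5: remove (2,0)
Per-piece attacks for W:
W attacks (1,5): no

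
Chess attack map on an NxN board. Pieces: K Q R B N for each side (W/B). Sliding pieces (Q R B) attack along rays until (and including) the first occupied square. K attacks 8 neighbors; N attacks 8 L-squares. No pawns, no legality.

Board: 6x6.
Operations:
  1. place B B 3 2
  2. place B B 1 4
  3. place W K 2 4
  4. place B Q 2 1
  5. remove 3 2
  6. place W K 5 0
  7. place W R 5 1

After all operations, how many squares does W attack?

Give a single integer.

Answer: 18

Derivation:
Op 1: place BB@(3,2)
Op 2: place BB@(1,4)
Op 3: place WK@(2,4)
Op 4: place BQ@(2,1)
Op 5: remove (3,2)
Op 6: place WK@(5,0)
Op 7: place WR@(5,1)
Per-piece attacks for W:
  WK@(2,4): attacks (2,5) (2,3) (3,4) (1,4) (3,5) (3,3) (1,5) (1,3)
  WK@(5,0): attacks (5,1) (4,0) (4,1)
  WR@(5,1): attacks (5,2) (5,3) (5,4) (5,5) (5,0) (4,1) (3,1) (2,1) [ray(0,-1) blocked at (5,0); ray(-1,0) blocked at (2,1)]
Union (18 distinct): (1,3) (1,4) (1,5) (2,1) (2,3) (2,5) (3,1) (3,3) (3,4) (3,5) (4,0) (4,1) (5,0) (5,1) (5,2) (5,3) (5,4) (5,5)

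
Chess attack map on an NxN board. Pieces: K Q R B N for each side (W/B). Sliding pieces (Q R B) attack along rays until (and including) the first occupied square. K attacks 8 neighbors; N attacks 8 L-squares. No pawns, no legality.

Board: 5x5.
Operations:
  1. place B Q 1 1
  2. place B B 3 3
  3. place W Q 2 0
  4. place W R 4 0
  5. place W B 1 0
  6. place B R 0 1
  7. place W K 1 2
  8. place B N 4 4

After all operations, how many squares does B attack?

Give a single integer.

Answer: 19

Derivation:
Op 1: place BQ@(1,1)
Op 2: place BB@(3,3)
Op 3: place WQ@(2,0)
Op 4: place WR@(4,0)
Op 5: place WB@(1,0)
Op 6: place BR@(0,1)
Op 7: place WK@(1,2)
Op 8: place BN@(4,4)
Per-piece attacks for B:
  BR@(0,1): attacks (0,2) (0,3) (0,4) (0,0) (1,1) [ray(1,0) blocked at (1,1)]
  BQ@(1,1): attacks (1,2) (1,0) (2,1) (3,1) (4,1) (0,1) (2,2) (3,3) (2,0) (0,2) (0,0) [ray(0,1) blocked at (1,2); ray(0,-1) blocked at (1,0); ray(-1,0) blocked at (0,1); ray(1,1) blocked at (3,3); ray(1,-1) blocked at (2,0)]
  BB@(3,3): attacks (4,4) (4,2) (2,4) (2,2) (1,1) [ray(1,1) blocked at (4,4); ray(-1,-1) blocked at (1,1)]
  BN@(4,4): attacks (3,2) (2,3)
Union (19 distinct): (0,0) (0,1) (0,2) (0,3) (0,4) (1,0) (1,1) (1,2) (2,0) (2,1) (2,2) (2,3) (2,4) (3,1) (3,2) (3,3) (4,1) (4,2) (4,4)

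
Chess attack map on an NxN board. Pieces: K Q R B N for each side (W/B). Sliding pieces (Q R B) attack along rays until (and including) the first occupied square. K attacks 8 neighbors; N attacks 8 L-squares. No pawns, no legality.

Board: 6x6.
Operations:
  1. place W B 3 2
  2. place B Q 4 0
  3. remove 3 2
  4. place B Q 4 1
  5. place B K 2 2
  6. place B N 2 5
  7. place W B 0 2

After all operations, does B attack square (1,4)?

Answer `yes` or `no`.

Answer: yes

Derivation:
Op 1: place WB@(3,2)
Op 2: place BQ@(4,0)
Op 3: remove (3,2)
Op 4: place BQ@(4,1)
Op 5: place BK@(2,2)
Op 6: place BN@(2,5)
Op 7: place WB@(0,2)
Per-piece attacks for B:
  BK@(2,2): attacks (2,3) (2,1) (3,2) (1,2) (3,3) (3,1) (1,3) (1,1)
  BN@(2,5): attacks (3,3) (4,4) (1,3) (0,4)
  BQ@(4,0): attacks (4,1) (5,0) (3,0) (2,0) (1,0) (0,0) (5,1) (3,1) (2,2) [ray(0,1) blocked at (4,1); ray(-1,1) blocked at (2,2)]
  BQ@(4,1): attacks (4,2) (4,3) (4,4) (4,5) (4,0) (5,1) (3,1) (2,1) (1,1) (0,1) (5,2) (5,0) (3,2) (2,3) (1,4) (0,5) (3,0) [ray(0,-1) blocked at (4,0)]
B attacks (1,4): yes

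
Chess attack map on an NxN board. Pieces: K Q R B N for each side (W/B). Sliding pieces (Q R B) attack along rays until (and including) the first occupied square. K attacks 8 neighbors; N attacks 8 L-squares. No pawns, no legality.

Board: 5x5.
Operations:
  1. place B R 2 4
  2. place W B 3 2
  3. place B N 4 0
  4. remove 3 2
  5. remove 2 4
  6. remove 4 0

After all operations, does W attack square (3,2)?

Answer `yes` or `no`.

Answer: no

Derivation:
Op 1: place BR@(2,4)
Op 2: place WB@(3,2)
Op 3: place BN@(4,0)
Op 4: remove (3,2)
Op 5: remove (2,4)
Op 6: remove (4,0)
Per-piece attacks for W:
W attacks (3,2): no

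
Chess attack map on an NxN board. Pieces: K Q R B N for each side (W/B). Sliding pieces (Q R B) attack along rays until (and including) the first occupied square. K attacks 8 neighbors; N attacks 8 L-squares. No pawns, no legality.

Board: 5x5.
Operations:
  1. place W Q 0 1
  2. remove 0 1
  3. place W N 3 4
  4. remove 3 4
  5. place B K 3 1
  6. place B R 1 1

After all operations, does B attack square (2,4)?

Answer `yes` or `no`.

Op 1: place WQ@(0,1)
Op 2: remove (0,1)
Op 3: place WN@(3,4)
Op 4: remove (3,4)
Op 5: place BK@(3,1)
Op 6: place BR@(1,1)
Per-piece attacks for B:
  BR@(1,1): attacks (1,2) (1,3) (1,4) (1,0) (2,1) (3,1) (0,1) [ray(1,0) blocked at (3,1)]
  BK@(3,1): attacks (3,2) (3,0) (4,1) (2,1) (4,2) (4,0) (2,2) (2,0)
B attacks (2,4): no

Answer: no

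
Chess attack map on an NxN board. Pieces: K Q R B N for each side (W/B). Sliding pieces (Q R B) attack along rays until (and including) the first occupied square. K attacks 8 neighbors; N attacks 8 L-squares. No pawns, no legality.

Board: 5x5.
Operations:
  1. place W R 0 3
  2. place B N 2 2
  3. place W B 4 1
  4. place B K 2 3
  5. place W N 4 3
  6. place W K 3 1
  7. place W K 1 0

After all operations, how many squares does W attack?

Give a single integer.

Answer: 17

Derivation:
Op 1: place WR@(0,3)
Op 2: place BN@(2,2)
Op 3: place WB@(4,1)
Op 4: place BK@(2,3)
Op 5: place WN@(4,3)
Op 6: place WK@(3,1)
Op 7: place WK@(1,0)
Per-piece attacks for W:
  WR@(0,3): attacks (0,4) (0,2) (0,1) (0,0) (1,3) (2,3) [ray(1,0) blocked at (2,3)]
  WK@(1,0): attacks (1,1) (2,0) (0,0) (2,1) (0,1)
  WK@(3,1): attacks (3,2) (3,0) (4,1) (2,1) (4,2) (4,0) (2,2) (2,0)
  WB@(4,1): attacks (3,2) (2,3) (3,0) [ray(-1,1) blocked at (2,3)]
  WN@(4,3): attacks (2,4) (3,1) (2,2)
Union (17 distinct): (0,0) (0,1) (0,2) (0,4) (1,1) (1,3) (2,0) (2,1) (2,2) (2,3) (2,4) (3,0) (3,1) (3,2) (4,0) (4,1) (4,2)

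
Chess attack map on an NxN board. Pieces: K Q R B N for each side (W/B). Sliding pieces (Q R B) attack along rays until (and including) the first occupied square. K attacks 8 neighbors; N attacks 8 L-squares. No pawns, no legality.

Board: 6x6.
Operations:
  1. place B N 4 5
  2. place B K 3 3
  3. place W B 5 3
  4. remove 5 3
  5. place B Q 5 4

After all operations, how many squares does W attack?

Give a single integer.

Answer: 0

Derivation:
Op 1: place BN@(4,5)
Op 2: place BK@(3,3)
Op 3: place WB@(5,3)
Op 4: remove (5,3)
Op 5: place BQ@(5,4)
Per-piece attacks for W:
Union (0 distinct): (none)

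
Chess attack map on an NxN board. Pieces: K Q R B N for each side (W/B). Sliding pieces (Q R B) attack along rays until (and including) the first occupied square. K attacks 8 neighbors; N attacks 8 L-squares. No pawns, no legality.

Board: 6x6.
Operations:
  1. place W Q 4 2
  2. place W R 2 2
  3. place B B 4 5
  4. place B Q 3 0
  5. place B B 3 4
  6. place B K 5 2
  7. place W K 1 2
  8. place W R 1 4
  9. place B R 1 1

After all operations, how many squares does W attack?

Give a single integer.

Op 1: place WQ@(4,2)
Op 2: place WR@(2,2)
Op 3: place BB@(4,5)
Op 4: place BQ@(3,0)
Op 5: place BB@(3,4)
Op 6: place BK@(5,2)
Op 7: place WK@(1,2)
Op 8: place WR@(1,4)
Op 9: place BR@(1,1)
Per-piece attacks for W:
  WK@(1,2): attacks (1,3) (1,1) (2,2) (0,2) (2,3) (2,1) (0,3) (0,1)
  WR@(1,4): attacks (1,5) (1,3) (1,2) (2,4) (3,4) (0,4) [ray(0,-1) blocked at (1,2); ray(1,0) blocked at (3,4)]
  WR@(2,2): attacks (2,3) (2,4) (2,5) (2,1) (2,0) (3,2) (4,2) (1,2) [ray(1,0) blocked at (4,2); ray(-1,0) blocked at (1,2)]
  WQ@(4,2): attacks (4,3) (4,4) (4,5) (4,1) (4,0) (5,2) (3,2) (2,2) (5,3) (5,1) (3,3) (2,4) (1,5) (3,1) (2,0) [ray(0,1) blocked at (4,5); ray(1,0) blocked at (5,2); ray(-1,0) blocked at (2,2)]
Union (27 distinct): (0,1) (0,2) (0,3) (0,4) (1,1) (1,2) (1,3) (1,5) (2,0) (2,1) (2,2) (2,3) (2,4) (2,5) (3,1) (3,2) (3,3) (3,4) (4,0) (4,1) (4,2) (4,3) (4,4) (4,5) (5,1) (5,2) (5,3)

Answer: 27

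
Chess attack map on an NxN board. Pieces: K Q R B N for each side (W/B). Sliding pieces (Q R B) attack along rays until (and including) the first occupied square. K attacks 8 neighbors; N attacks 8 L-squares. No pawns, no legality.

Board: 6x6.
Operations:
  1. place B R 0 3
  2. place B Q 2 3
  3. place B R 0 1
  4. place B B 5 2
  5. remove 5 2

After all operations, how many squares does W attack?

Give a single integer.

Op 1: place BR@(0,3)
Op 2: place BQ@(2,3)
Op 3: place BR@(0,1)
Op 4: place BB@(5,2)
Op 5: remove (5,2)
Per-piece attacks for W:
Union (0 distinct): (none)

Answer: 0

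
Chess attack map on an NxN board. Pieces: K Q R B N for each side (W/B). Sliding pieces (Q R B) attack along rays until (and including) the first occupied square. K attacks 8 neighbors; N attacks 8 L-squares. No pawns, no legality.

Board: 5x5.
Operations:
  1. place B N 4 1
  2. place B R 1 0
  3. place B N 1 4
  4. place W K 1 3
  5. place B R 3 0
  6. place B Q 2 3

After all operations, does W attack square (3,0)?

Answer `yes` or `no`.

Op 1: place BN@(4,1)
Op 2: place BR@(1,0)
Op 3: place BN@(1,4)
Op 4: place WK@(1,3)
Op 5: place BR@(3,0)
Op 6: place BQ@(2,3)
Per-piece attacks for W:
  WK@(1,3): attacks (1,4) (1,2) (2,3) (0,3) (2,4) (2,2) (0,4) (0,2)
W attacks (3,0): no

Answer: no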